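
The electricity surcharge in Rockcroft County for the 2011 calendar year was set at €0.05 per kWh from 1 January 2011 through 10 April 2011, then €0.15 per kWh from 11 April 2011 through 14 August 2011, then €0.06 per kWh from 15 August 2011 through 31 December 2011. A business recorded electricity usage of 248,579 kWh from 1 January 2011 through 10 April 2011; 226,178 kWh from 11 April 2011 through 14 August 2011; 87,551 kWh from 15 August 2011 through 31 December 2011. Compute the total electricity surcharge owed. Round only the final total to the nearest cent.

€51608.71

1 January – 10 April 2011: 248,579 kWh at €0.05/kWh → €12428.95
11 April – 14 August 2011: 226,178 kWh at €0.15/kWh → €33926.70
15 August – 31 December 2011: 87,551 kWh at €0.06/kWh → €5253.06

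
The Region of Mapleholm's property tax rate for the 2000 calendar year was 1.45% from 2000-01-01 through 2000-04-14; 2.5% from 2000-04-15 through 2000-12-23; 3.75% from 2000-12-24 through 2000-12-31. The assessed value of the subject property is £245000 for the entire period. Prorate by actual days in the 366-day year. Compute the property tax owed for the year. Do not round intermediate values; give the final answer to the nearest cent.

£5453.93

2000-01-01 to 2000-04-14: 105 days at 1.45% → £245000 × 1.45% × 105/366 = £1019.1598
2000-04-15 to 2000-12-23: 253 days at 2.5% → £245000 × 2.5% × 253/366 = £4233.9481
2000-12-24 to 2000-12-31: 8 days at 3.75% → £245000 × 3.75% × 8/366 = £200.8197
Total = £5453.9276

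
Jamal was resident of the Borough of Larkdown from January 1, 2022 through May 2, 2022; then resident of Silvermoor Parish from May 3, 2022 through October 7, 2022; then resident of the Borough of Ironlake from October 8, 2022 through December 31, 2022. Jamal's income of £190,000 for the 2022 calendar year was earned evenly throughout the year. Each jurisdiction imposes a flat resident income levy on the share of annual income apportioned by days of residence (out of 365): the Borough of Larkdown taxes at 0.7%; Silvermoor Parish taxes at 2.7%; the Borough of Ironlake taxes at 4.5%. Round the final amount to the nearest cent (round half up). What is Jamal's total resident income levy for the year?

£4,656.30

The Borough of Larkdown, January 1 – May 2, 2022: 122 days → £190,000 × 0.7% × 122/365 = £444.5479
Silvermoor Parish, May 3 – October 7, 2022: 158 days → £190,000 × 2.7% × 158/365 = £2,220.6575
The Borough of Ironlake, October 8 – December 31, 2022: 85 days → £190,000 × 4.5% × 85/365 = £1,991.0959
Total = £4,656.3014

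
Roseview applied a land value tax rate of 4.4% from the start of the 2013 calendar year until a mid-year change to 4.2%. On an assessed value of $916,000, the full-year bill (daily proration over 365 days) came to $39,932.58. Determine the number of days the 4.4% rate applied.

291 days

Let d = days at the first rate; then 365 − d days at the second rate.
$916,000 × [4.4%·d + 4.2%·(365−d)] / 365 = $39,932.58
Solving gives d = 291, so the new rate took effect on 19 Oct 2013.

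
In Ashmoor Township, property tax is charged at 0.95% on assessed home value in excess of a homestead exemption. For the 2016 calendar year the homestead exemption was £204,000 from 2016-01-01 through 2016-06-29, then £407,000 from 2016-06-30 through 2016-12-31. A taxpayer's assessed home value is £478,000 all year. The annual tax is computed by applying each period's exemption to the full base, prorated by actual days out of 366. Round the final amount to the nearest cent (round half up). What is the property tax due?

£1,628.21

2016-01-01 to 2016-06-29: 181 days, exemption £204,000 → (£478,000 − £204,000) × 0.95% × 181/366 = £1,287.2760
2016-06-30 to 2016-12-31: 185 days, exemption £407,000 → (£478,000 − £407,000) × 0.95% × 185/366 = £340.9358
Total = £1,628.2117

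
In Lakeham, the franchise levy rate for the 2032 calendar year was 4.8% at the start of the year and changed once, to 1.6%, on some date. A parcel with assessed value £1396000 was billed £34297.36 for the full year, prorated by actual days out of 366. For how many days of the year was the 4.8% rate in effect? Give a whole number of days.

98 days

Let d = days at the first rate; then 366 − d days at the second rate.
£1396000 × [4.8%·d + 1.6%·(366−d)] / 366 = £34297.36
Solving gives d = 98, so the new rate took effect on April 8, 2032.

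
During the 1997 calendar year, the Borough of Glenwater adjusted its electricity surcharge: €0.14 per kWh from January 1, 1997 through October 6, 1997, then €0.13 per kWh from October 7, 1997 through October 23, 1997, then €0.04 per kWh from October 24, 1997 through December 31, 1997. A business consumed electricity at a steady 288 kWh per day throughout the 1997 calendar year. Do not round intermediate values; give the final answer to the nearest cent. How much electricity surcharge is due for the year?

€12,680.64

January 1 – October 6, 1997: 279 days × 288 kWh/day = 80,352 kWh at €0.14/kWh → €11,249.28
October 7 – October 23, 1997: 17 days × 288 kWh/day = 4,896 kWh at €0.13/kWh → €636.48
October 24 – December 31, 1997: 69 days × 288 kWh/day = 19,872 kWh at €0.04/kWh → €794.88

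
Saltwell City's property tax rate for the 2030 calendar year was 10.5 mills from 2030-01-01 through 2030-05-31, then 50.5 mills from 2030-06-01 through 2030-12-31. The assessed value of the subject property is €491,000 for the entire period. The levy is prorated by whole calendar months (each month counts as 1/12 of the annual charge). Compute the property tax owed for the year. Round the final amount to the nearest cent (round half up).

2030-01-01 to 2030-05-31: 5 months at 10.5 mills → €491,000 × 1.05% × 5/12 = €2,148.1250
2030-06-01 to 2030-12-31: 7 months at 50.5 mills → €491,000 × 5.05% × 7/12 = €14,464.0417
Total = €16,612.1667

€16,612.17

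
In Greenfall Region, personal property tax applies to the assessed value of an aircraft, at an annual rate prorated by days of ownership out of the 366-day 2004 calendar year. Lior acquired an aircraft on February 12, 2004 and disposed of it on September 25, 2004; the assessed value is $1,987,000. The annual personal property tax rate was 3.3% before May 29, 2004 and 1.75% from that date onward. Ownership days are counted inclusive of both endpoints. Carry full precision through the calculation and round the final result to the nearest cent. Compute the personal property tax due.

February 12 – May 28, 2004: 107 days at 3.3% → $1,987,000 × 3.3% × 107/366 = $19,169.6639
May 29 – September 25, 2004: 120 days at 1.75% → $1,987,000 × 1.75% × 120/366 = $11,400.8197
Total = $30,570.4836

$30,570.48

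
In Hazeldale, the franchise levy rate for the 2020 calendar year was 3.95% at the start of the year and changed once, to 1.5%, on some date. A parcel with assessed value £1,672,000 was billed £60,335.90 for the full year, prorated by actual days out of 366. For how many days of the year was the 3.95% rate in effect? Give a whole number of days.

Let d = days at the first rate; then 366 − d days at the second rate.
£1,672,000 × [3.95%·d + 1.5%·(366−d)] / 366 = £60,335.90
Solving gives d = 315, so the new rate took effect on 11 Nov 2020.

315 days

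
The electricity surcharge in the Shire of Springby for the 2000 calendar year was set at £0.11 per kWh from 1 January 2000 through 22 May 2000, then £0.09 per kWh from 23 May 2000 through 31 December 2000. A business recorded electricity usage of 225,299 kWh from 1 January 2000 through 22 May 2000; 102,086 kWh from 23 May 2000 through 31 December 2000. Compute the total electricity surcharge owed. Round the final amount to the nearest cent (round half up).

£33,970.63

1 January – 22 May 2000: 225,299 kWh at £0.11/kWh → £24,782.89
23 May – 31 December 2000: 102,086 kWh at £0.09/kWh → £9,187.74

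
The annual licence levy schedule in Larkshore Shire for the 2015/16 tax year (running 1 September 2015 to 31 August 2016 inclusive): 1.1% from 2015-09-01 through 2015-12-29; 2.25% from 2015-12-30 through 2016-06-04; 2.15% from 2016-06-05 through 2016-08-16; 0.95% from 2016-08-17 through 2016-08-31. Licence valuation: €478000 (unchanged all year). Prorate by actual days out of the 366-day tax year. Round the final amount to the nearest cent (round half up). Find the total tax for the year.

2015-09-01 to 2015-12-29: 120 days at 1.1% → €478000 × 1.1% × 120/366 = €1723.9344
2015-12-30 to 2016-06-04: 158 days at 2.25% → €478000 × 2.25% × 158/366 = €4642.8689
2016-06-05 to 2016-08-16: 73 days at 2.15% → €478000 × 2.15% × 73/366 = €2049.7842
2016-08-17 to 2016-08-31: 15 days at 0.95% → €478000 × 0.95% × 15/366 = €186.1066
Total = €8602.6940

€8602.69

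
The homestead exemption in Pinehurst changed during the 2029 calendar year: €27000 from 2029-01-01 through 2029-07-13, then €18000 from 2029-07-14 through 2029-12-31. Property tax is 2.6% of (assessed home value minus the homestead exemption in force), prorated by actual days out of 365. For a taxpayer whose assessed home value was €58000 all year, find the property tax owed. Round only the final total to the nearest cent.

€915.63

2029-01-01 to 2029-07-13: 194 days, exemption €27000 → (€58000 − €27000) × 2.6% × 194/365 = €428.3945
2029-07-14 to 2029-12-31: 171 days, exemption €18000 → (€58000 − €18000) × 2.6% × 171/365 = €487.2329
Total = €915.6274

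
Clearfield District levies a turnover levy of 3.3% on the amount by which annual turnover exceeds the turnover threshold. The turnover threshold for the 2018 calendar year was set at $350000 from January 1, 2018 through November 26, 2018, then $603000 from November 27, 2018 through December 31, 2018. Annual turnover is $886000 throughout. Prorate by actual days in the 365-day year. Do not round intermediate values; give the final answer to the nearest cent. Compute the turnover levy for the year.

$16887.41

January 1 – November 26, 2018: 330 days, exemption $350000 → ($886000 − $350000) × 3.3% × 330/365 = $15991.8904
November 27 – December 31, 2018: 35 days, exemption $603000 → ($886000 − $603000) × 3.3% × 35/365 = $895.5205
Total = $16887.4110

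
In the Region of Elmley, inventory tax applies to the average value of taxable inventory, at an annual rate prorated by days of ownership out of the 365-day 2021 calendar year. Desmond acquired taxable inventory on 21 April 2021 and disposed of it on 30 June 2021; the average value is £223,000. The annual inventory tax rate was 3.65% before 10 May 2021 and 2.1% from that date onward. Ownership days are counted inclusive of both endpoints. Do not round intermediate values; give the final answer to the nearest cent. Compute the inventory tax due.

£1,090.87

21 April – 9 May 2021: 19 days at 3.65% → £223,000 × 3.65% × 19/365 = £423.7000
10 May – 30 June 2021: 52 days at 2.1% → £223,000 × 2.1% × 52/365 = £667.1671
Total = £1,090.8671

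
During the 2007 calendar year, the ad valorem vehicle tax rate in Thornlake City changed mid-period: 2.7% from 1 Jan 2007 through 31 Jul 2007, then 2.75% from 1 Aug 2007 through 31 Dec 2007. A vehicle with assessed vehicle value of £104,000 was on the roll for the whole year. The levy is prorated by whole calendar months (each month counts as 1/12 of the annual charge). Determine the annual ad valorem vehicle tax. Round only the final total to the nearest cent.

£2,829.67

1 Jan – 31 Jul 2007: 7 months at 2.7% → £104,000 × 2.7% × 7/12 = £1,638.0000
1 Aug – 31 Dec 2007: 5 months at 2.75% → £104,000 × 2.75% × 5/12 = £1,191.6667
Total = £2,829.6667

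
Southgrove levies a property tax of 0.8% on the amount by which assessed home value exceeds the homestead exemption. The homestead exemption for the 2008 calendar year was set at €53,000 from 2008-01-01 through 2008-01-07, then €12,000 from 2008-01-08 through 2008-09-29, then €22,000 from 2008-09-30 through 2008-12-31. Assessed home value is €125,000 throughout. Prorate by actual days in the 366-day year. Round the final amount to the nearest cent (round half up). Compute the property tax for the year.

€877.40

2008-01-01 to 2008-01-07: 7 days, exemption €53,000 → (€125,000 − €53,000) × 0.8% × 7/366 = €11.0164
2008-01-08 to 2008-09-29: 266 days, exemption €12,000 → (€125,000 − €12,000) × 0.8% × 266/366 = €657.0055
2008-09-30 to 2008-12-31: 93 days, exemption €22,000 → (€125,000 − €22,000) × 0.8% × 93/366 = €209.3770
Total = €877.3989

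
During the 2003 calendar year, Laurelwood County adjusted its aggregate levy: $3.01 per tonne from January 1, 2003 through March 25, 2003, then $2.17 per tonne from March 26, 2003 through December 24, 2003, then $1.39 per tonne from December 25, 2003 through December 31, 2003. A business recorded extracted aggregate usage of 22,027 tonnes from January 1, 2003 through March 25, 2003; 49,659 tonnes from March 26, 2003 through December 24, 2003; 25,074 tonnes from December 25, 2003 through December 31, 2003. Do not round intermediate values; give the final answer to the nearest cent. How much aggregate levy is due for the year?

January 1 – March 25, 2003: 22,027 tonnes at $3.01/tonne → $66,301.27
March 26 – December 24, 2003: 49,659 tonnes at $2.17/tonne → $107,760.03
December 25 – December 31, 2003: 25,074 tonnes at $1.39/tonne → $34,852.86

$208,914.16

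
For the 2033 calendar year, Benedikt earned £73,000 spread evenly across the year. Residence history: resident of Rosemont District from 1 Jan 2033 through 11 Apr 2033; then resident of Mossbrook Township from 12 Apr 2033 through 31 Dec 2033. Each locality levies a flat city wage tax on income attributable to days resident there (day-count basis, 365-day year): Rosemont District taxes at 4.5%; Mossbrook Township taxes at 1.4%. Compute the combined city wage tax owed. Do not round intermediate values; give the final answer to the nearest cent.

Rosemont District, 1 Jan – 11 Apr 2033: 101 days → £73,000 × 4.5% × 101/365 = £909.0000
Mossbrook Township, 12 Apr – 31 Dec 2033: 264 days → £73,000 × 1.4% × 264/365 = £739.2000
Total = £1,648.2000

£1,648.20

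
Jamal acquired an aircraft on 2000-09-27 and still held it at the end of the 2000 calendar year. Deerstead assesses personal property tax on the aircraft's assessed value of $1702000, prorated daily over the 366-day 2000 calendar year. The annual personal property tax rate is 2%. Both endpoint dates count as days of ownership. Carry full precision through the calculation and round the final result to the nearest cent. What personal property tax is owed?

$8928.52

Days held (2000-09-27 to 2000-12-31): 96 out of 366
Tax = $1702000 × 2% × 96/366 = $8928.5246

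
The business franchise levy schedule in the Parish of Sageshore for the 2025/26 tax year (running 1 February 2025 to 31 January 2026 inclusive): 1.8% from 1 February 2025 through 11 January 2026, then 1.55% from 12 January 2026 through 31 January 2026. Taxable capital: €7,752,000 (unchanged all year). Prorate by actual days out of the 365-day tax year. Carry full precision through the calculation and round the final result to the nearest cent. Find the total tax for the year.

1 February 2025 – 11 January 2026: 345 days at 1.8% → €7,752,000 × 1.8% × 345/365 = €131,890.1918
12 January – 31 January 2026: 20 days at 1.55% → €7,752,000 × 1.55% × 20/365 = €6,583.8904
Total = €138,474.0822

€138,474.08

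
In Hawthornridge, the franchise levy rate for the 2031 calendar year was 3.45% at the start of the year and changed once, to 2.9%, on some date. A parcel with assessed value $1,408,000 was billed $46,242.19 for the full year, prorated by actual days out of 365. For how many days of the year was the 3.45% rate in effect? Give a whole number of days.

255 days

Let d = days at the first rate; then 365 − d days at the second rate.
$1,408,000 × [3.45%·d + 2.9%·(365−d)] / 365 = $46,242.19
Solving gives d = 255, so the new rate took effect on 13 Sep 2031.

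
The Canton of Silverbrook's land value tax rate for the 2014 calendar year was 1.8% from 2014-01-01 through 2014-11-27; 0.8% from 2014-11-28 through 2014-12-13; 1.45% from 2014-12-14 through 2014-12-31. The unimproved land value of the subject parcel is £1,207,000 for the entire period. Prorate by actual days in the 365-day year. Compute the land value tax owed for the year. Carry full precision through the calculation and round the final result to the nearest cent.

£20,988.57

2014-01-01 to 2014-11-27: 331 days at 1.8% → £1,207,000 × 1.8% × 331/365 = £19,702.2082
2014-11-28 to 2014-12-13: 16 days at 0.8% → £1,207,000 × 0.8% × 16/365 = £423.2767
2014-12-14 to 2014-12-31: 18 days at 1.45% → £1,207,000 × 1.45% × 18/365 = £863.0877
Total = £20,988.5726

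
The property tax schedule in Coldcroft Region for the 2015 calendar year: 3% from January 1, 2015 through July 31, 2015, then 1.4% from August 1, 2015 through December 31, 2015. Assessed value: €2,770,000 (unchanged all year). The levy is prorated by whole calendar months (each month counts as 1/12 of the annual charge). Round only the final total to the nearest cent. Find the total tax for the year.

January 1 – July 31, 2015: 7 months at 3% → €2,770,000 × 3% × 7/12 = €48,475.0000
August 1 – December 31, 2015: 5 months at 1.4% → €2,770,000 × 1.4% × 5/12 = €16,158.3333
Total = €64,633.3333

€64,633.33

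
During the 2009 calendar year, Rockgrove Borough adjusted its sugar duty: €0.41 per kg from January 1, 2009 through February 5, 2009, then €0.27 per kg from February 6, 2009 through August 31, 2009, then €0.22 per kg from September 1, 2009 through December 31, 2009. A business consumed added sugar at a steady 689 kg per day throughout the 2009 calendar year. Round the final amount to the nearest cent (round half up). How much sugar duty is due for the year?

January 1 – February 5, 2009: 36 days × 689 kg/day = 24,804 kg at €0.41/kg → €10,169.64
February 6 – August 31, 2009: 207 days × 689 kg/day = 142,623 kg at €0.27/kg → €38,508.21
September 1 – December 31, 2009: 122 days × 689 kg/day = 84,058 kg at €0.22/kg → €18,492.76

€67,170.61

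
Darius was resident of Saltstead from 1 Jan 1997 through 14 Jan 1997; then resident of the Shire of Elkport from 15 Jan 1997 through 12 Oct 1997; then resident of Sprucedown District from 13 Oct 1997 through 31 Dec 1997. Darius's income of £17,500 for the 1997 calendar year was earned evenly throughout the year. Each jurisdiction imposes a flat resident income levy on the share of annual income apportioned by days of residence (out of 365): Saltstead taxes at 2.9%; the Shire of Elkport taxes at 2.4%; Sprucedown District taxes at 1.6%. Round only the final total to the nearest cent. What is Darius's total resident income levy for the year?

£392.67

Saltstead, 1 Jan – 14 Jan 1997: 14 days → £17,500 × 2.9% × 14/365 = £19.4658
The Shire of Elkport, 15 Jan – 12 Oct 1997: 271 days → £17,500 × 2.4% × 271/365 = £311.8356
Sprucedown District, 13 Oct – 31 Dec 1997: 80 days → £17,500 × 1.6% × 80/365 = £61.3699
Total = £392.6712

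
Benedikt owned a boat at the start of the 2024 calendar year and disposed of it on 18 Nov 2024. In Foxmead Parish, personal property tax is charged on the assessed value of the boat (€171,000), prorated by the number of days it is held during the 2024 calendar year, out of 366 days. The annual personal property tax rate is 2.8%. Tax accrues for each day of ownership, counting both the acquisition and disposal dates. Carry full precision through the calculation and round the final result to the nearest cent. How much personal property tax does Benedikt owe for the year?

€4,225.48

Days held (1 Jan – 18 Nov 2024): 323 out of 366
Tax = €171,000 × 2.8% × 323/366 = €4,225.4754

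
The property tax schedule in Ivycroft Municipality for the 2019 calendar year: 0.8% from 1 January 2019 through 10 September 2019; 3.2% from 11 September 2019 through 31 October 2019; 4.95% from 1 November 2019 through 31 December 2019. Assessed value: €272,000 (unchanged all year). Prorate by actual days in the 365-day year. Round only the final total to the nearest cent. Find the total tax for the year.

€4,974.62

1 January – 10 September 2019: 253 days at 0.8% → €272,000 × 0.8% × 253/365 = €1,508.2959
11 September – 31 October 2019: 51 days at 3.2% → €272,000 × 3.2% × 51/365 = €1,216.1753
1 November – 31 December 2019: 61 days at 4.95% → €272,000 × 4.95% × 61/365 = €2,250.1479
Total = €4,974.6192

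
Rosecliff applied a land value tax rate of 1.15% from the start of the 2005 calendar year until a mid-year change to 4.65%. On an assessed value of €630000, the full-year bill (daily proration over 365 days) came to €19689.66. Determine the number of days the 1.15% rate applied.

Let d = days at the first rate; then 365 − d days at the second rate.
€630000 × [1.15%·d + 4.65%·(365−d)] / 365 = €19689.66
Solving gives d = 159, so the new rate took effect on June 9, 2005.

159 days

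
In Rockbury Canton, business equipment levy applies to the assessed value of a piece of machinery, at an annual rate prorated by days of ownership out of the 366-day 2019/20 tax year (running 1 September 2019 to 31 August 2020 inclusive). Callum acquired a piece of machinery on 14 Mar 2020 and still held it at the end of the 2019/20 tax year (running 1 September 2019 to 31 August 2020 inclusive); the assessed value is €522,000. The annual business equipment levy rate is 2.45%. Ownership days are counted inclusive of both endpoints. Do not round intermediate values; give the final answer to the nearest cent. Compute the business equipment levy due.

€5,975.19

Days held (14 Mar – 31 Aug 2020): 171 out of 366
Tax = €522,000 × 2.45% × 171/366 = €5,975.1885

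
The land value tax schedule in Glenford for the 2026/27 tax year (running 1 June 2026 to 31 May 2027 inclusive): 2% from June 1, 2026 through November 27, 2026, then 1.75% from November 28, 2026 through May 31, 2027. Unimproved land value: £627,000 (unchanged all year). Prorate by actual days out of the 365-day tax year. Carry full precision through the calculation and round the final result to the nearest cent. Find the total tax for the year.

June 1 – November 27, 2026: 180 days at 2% → £627,000 × 2% × 180/365 = £6,184.1096
November 28, 2026 – May 31, 2027: 185 days at 1.75% → £627,000 × 1.75% × 185/365 = £5,561.4041
Total = £11,745.5137

£11,745.51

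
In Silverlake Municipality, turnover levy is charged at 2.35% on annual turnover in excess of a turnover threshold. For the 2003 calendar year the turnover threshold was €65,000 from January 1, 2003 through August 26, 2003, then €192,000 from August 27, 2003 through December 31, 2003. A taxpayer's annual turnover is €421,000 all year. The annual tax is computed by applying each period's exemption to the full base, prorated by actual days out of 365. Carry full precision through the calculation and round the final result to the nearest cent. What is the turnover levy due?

€7,327.56

January 1 – August 26, 2003: 238 days, exemption €65,000 → (€421,000 − €65,000) × 2.35% × 238/365 = €5,455.0904
August 27 – December 31, 2003: 127 days, exemption €192,000 → (€421,000 − €192,000) × 2.35% × 127/365 = €1,872.4671
Total = €7,327.5575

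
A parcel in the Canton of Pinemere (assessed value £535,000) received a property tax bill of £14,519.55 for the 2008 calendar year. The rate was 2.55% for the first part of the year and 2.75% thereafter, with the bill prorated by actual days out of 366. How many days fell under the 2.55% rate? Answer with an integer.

Let d = days at the first rate; then 366 − d days at the second rate.
£535,000 × [2.55%·d + 2.75%·(366−d)] / 366 = £14,519.55
Solving gives d = 66, so the new rate took effect on March 7, 2008.

66 days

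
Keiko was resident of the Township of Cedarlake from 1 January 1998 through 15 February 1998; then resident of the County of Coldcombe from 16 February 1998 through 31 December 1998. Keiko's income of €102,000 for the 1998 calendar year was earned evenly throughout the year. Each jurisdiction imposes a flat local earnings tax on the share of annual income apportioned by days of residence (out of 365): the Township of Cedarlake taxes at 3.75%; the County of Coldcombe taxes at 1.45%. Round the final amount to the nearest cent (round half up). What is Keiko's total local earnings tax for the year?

The Township of Cedarlake, 1 January – 15 February 1998: 46 days → €102,000 × 3.75% × 46/365 = €482.0548
The County of Coldcombe, 16 February – 31 December 1998: 319 days → €102,000 × 1.45% × 319/365 = €1,292.6055
Total = €1,774.6603

€1,774.66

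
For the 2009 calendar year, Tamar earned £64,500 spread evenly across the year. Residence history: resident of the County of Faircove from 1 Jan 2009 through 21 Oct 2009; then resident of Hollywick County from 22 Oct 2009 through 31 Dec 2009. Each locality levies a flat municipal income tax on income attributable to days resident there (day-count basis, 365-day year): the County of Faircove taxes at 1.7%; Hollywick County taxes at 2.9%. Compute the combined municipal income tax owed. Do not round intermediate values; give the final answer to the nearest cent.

£1,247.06

The County of Faircove, 1 Jan – 21 Oct 2009: 294 days → £64,500 × 1.7% × 294/365 = £883.2082
Hollywick County, 22 Oct – 31 Dec 2009: 71 days → £64,500 × 2.9% × 71/365 = £363.8507
Total = £1,247.0589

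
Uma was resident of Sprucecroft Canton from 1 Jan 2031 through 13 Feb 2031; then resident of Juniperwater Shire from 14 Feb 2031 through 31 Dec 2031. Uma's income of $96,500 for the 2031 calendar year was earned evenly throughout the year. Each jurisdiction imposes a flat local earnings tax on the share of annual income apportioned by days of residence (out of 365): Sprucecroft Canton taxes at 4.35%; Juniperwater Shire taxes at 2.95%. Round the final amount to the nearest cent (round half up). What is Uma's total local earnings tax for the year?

Sprucecroft Canton, 1 Jan – 13 Feb 2031: 44 days → $96,500 × 4.35% × 44/365 = $506.0301
Juniperwater Shire, 14 Feb – 31 Dec 2031: 321 days → $96,500 × 2.95% × 321/365 = $2,503.5801
Total = $3,009.6103

$3,009.61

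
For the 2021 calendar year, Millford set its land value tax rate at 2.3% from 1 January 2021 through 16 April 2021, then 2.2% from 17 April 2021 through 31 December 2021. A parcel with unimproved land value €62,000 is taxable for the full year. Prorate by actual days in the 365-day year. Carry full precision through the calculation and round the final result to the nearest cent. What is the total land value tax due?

€1,382.01

1 January – 16 April 2021: 106 days at 2.3% → €62,000 × 2.3% × 106/365 = €414.1260
17 April – 31 December 2021: 259 days at 2.2% → €62,000 × 2.2% × 259/365 = €967.8795
Total = €1,382.0055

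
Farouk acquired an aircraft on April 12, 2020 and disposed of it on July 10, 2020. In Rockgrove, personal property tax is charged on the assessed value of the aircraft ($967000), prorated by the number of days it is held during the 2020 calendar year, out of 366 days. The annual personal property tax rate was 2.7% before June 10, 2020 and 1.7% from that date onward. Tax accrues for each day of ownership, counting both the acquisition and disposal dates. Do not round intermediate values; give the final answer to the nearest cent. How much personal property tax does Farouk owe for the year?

$5601.20

April 12 – June 9, 2020: 59 days at 2.7% → $967000 × 2.7% × 59/366 = $4208.8279
June 10 – July 10, 2020: 31 days at 1.7% → $967000 × 1.7% × 31/366 = $1392.3743
Total = $5601.2022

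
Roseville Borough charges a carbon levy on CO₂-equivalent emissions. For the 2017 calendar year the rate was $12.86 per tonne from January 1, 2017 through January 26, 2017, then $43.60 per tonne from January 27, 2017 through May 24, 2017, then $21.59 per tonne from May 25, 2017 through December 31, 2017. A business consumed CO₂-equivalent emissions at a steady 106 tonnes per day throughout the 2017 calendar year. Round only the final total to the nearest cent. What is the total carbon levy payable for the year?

$1,086,558.30

January 1 – January 26, 2017: 26 days × 106 tonnes/day = 2,756 tonnes at $12.86/tonne → $35,442.16
January 27 – May 24, 2017: 118 days × 106 tonnes/day = 12,508 tonnes at $43.60/tonne → $545,348.80
May 25 – December 31, 2017: 221 days × 106 tonnes/day = 23,426 tonnes at $21.59/tonne → $505,767.34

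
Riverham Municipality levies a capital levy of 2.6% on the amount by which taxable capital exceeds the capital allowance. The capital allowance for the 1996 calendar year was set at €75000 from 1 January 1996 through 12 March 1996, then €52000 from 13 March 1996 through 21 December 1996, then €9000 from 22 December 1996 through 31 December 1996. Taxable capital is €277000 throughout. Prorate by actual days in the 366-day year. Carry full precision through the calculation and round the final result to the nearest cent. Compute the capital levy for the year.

€5762.91

1 January – 12 March 1996: 72 days, exemption €75000 → (€277000 − €75000) × 2.6% × 72/366 = €1033.1803
13 March – 21 December 1996: 284 days, exemption €52000 → (€277000 − €52000) × 2.6% × 284/366 = €4539.3443
22 December – 31 December 1996: 10 days, exemption €9000 → (€277000 − €9000) × 2.6% × 10/366 = €190.3825
Total = €5762.9071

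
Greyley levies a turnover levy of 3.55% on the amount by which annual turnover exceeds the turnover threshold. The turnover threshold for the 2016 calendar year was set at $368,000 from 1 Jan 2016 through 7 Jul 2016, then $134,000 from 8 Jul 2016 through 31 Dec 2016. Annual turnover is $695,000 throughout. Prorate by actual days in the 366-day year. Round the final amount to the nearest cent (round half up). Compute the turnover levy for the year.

1 Jan – 7 Jul 2016: 189 days, exemption $368,000 → ($695,000 − $368,000) × 3.55% × 189/366 = $5,994.5533
8 Jul – 31 Dec 2016: 177 days, exemption $134,000 → ($695,000 − $134,000) × 3.55% × 177/366 = $9,631.2664
Total = $15,625.8197

$15,625.82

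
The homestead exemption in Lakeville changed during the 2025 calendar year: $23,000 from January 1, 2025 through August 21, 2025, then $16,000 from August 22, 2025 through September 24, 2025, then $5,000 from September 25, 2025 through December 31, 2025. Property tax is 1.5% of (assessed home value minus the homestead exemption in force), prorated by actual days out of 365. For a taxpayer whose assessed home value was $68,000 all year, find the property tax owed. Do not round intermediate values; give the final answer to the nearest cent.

$757.27

January 1 – August 21, 2025: 233 days, exemption $23,000 → ($68,000 − $23,000) × 1.5% × 233/365 = $430.8904
August 22 – September 24, 2025: 34 days, exemption $16,000 → ($68,000 − $16,000) × 1.5% × 34/365 = $72.6575
September 25 – December 31, 2025: 98 days, exemption $5,000 → ($68,000 − $5,000) × 1.5% × 98/365 = $253.7260
Total = $757.2740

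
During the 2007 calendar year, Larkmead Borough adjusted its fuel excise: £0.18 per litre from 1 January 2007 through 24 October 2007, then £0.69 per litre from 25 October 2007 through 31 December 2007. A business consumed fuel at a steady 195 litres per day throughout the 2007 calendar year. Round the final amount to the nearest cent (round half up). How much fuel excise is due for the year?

£19,574.10

1 January – 24 October 2007: 297 days × 195 litres/day = 57,915 litres at £0.18/litre → £10,424.70
25 October – 31 December 2007: 68 days × 195 litres/day = 13,260 litres at £0.69/litre → £9,149.40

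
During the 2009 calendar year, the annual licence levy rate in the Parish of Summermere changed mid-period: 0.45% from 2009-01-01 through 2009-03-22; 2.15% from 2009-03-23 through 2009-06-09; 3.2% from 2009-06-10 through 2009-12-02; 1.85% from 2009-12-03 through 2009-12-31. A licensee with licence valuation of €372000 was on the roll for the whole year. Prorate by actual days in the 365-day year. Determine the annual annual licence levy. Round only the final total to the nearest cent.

€8389.36

2009-01-01 to 2009-03-22: 81 days at 0.45% → €372000 × 0.45% × 81/365 = €371.4904
2009-03-23 to 2009-06-09: 79 days at 2.15% → €372000 × 2.15% × 79/365 = €1731.0740
2009-06-10 to 2009-12-02: 176 days at 3.2% → €372000 × 3.2% × 176/365 = €5740.0110
2009-12-03 to 2009-12-31: 29 days at 1.85% → €372000 × 1.85% × 29/365 = €546.7890
Total = €8389.3644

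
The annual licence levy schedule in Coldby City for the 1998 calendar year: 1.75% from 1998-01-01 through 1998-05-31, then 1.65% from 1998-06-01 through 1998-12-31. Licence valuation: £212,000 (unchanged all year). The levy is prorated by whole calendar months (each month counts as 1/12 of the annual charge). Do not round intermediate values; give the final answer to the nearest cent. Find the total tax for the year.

£3,586.33

1998-01-01 to 1998-05-31: 5 months at 1.75% → £212,000 × 1.75% × 5/12 = £1,545.8333
1998-06-01 to 1998-12-31: 7 months at 1.65% → £212,000 × 1.65% × 7/12 = £2,040.5000
Total = £3,586.3333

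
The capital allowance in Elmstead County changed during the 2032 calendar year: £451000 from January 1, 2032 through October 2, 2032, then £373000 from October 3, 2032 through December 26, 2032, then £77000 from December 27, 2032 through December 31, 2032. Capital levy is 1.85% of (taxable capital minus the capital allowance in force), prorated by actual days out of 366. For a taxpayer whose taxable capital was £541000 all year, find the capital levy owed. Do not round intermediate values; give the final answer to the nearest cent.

January 1 – October 2, 2032: 276 days, exemption £451000 → (£541000 − £451000) × 1.85% × 276/366 = £1255.5738
October 3 – December 26, 2032: 85 days, exemption £373000 → (£541000 − £373000) × 1.85% × 85/366 = £721.8033
December 27 – December 31, 2032: 5 days, exemption £77000 → (£541000 − £77000) × 1.85% × 5/366 = £117.2678
Total = £2094.6448

£2094.64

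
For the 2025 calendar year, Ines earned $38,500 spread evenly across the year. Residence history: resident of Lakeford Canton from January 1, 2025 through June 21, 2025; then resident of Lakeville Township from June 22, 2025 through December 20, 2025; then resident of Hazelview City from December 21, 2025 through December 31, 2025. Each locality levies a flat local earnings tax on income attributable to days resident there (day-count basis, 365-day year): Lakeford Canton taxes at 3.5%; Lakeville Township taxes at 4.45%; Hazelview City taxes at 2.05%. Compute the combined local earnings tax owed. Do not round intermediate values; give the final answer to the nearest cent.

$1,513.05

Lakeford Canton, January 1 – June 21, 2025: 172 days → $38,500 × 3.5% × 172/365 = $634.9863
Lakeville Township, June 22 – December 20, 2025: 182 days → $38,500 × 4.45% × 182/365 = $854.2781
Hazelview City, December 21 – December 31, 2025: 11 days → $38,500 × 2.05% × 11/365 = $23.7856
Total = $1,513.0500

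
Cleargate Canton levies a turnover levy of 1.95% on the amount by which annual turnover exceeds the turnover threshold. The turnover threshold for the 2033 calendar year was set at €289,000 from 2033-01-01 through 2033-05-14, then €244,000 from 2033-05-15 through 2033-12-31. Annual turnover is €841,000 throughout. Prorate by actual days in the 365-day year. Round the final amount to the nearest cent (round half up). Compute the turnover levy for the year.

2033-01-01 to 2033-05-14: 134 days, exemption €289,000 → (€841,000 − €289,000) × 1.95% × 134/365 = €3,951.7151
2033-05-15 to 2033-12-31: 231 days, exemption €244,000 → (€841,000 − €244,000) × 1.95% × 231/365 = €7,367.6342
Total = €11,319.3493

€11,319.35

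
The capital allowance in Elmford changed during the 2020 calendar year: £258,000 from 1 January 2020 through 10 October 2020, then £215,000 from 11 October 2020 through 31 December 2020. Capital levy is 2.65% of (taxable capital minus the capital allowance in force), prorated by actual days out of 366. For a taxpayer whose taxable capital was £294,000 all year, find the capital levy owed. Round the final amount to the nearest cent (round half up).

1 January – 10 October 2020: 284 days, exemption £258,000 → (£294,000 − £258,000) × 2.65% × 284/366 = £740.2623
11 October – 31 December 2020: 82 days, exemption £215,000 → (£294,000 − £215,000) × 2.65% × 82/366 = £469.0355
Total = £1,209.2978

£1,209.30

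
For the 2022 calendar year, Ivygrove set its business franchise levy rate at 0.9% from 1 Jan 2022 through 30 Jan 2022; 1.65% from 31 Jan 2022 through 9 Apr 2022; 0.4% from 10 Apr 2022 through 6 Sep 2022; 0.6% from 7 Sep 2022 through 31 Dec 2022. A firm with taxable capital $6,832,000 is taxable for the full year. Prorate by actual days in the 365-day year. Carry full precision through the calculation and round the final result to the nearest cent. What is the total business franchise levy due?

1 Jan – 30 Jan 2022: 30 days at 0.9% → $6,832,000 × 0.9% × 30/365 = $5,053.8082
31 Jan – 9 Apr 2022: 69 days at 1.65% → $6,832,000 × 1.65% × 69/365 = $21,310.2247
10 Apr – 6 Sep 2022: 150 days at 0.4% → $6,832,000 × 0.4% × 150/365 = $11,230.6849
7 Sep – 31 Dec 2022: 116 days at 0.6% → $6,832,000 × 0.6% × 116/365 = $13,027.5945
Total = $50,622.3123

$50,622.31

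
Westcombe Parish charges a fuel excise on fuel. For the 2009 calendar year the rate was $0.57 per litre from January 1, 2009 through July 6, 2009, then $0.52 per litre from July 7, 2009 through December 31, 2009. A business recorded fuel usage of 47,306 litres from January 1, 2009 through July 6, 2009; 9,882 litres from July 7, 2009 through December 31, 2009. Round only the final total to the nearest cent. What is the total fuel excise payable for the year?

$32,103.06

January 1 – July 6, 2009: 47,306 litres at $0.57/litre → $26,964.42
July 7 – December 31, 2009: 9,882 litres at $0.52/litre → $5,138.64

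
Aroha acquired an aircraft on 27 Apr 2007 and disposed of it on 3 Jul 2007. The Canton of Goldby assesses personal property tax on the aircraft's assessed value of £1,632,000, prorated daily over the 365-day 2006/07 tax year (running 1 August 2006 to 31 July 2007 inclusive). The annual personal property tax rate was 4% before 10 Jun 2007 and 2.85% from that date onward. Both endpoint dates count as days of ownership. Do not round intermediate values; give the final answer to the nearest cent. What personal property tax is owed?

£10,927.69

27 Apr – 9 Jun 2007: 44 days at 4% → £1,632,000 × 4% × 44/365 = £7,869.3699
10 Jun – 3 Jul 2007: 24 days at 2.85% → £1,632,000 × 2.85% × 24/365 = £3,058.3233
Total = £10,927.6932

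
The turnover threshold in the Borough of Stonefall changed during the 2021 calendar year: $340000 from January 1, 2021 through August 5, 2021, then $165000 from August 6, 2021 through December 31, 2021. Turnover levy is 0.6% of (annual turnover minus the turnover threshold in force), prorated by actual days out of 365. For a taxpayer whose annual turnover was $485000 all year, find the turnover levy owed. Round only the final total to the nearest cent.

$1295.75

January 1 – August 5, 2021: 217 days, exemption $340000 → ($485000 − $340000) × 0.6% × 217/365 = $517.2329
August 6 – December 31, 2021: 148 days, exemption $165000 → ($485000 − $165000) × 0.6% × 148/365 = $778.5205
Total = $1295.7534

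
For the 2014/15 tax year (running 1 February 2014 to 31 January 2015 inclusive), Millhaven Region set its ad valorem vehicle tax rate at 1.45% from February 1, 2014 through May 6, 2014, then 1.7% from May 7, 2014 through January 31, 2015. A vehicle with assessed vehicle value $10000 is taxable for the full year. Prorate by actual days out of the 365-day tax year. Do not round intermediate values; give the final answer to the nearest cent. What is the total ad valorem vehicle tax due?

February 1 – May 6, 2014: 95 days at 1.45% → $10000 × 1.45% × 95/365 = $37.7397
May 7, 2014 – January 31, 2015: 270 days at 1.7% → $10000 × 1.7% × 270/365 = $125.7534
Total = $163.4932

$163.49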